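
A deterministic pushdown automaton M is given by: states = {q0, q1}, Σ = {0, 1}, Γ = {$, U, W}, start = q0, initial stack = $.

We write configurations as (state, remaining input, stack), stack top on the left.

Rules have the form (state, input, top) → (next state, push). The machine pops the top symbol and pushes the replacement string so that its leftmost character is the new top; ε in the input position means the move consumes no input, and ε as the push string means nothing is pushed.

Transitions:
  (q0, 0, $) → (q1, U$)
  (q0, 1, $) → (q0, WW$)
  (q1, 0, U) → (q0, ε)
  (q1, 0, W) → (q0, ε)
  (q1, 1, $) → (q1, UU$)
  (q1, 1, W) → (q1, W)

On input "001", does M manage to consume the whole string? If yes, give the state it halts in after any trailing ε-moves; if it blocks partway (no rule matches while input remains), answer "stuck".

q0

(q0, 001, $)
  read 0, top $: go to q1, push U$ → (q1, 01, U$)
  read 0, top U: go to q0, push ε → (q0, 1, $)
  read 1, top $: go to q0, push WW$ → (q0, ε, WW$)
All input consumed; M is in state q0.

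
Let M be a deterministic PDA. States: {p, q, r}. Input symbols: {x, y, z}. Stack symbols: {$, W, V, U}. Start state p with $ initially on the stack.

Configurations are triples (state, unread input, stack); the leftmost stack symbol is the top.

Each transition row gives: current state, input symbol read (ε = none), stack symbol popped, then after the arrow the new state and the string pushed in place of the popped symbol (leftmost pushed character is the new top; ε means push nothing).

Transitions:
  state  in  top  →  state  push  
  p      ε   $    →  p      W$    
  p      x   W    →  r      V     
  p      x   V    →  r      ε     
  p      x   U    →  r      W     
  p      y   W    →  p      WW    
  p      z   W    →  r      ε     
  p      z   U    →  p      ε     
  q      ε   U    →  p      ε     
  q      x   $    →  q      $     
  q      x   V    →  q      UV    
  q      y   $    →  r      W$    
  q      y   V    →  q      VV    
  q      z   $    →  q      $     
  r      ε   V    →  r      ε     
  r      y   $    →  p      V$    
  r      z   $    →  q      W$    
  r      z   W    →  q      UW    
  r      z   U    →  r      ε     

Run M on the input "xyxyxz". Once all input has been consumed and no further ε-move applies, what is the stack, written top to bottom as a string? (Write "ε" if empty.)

W$

(p, xyxyxz, $)
  ε-move, top $: go to p, push W$ → (p, xyxyxz, W$)
  read x, top W: go to r, push V → (r, yxyxz, V$)
  ε-move, top V: go to r, push ε → (r, yxyxz, $)
  read y, top $: go to p, push V$ → (p, xyxz, V$)
  read x, top V: go to r, push ε → (r, yxz, $)
  read y, top $: go to p, push V$ → (p, xz, V$)
  read x, top V: go to r, push ε → (r, z, $)
  read z, top $: go to q, push W$ → (q, ε, W$)
All input consumed in state q with stack W$.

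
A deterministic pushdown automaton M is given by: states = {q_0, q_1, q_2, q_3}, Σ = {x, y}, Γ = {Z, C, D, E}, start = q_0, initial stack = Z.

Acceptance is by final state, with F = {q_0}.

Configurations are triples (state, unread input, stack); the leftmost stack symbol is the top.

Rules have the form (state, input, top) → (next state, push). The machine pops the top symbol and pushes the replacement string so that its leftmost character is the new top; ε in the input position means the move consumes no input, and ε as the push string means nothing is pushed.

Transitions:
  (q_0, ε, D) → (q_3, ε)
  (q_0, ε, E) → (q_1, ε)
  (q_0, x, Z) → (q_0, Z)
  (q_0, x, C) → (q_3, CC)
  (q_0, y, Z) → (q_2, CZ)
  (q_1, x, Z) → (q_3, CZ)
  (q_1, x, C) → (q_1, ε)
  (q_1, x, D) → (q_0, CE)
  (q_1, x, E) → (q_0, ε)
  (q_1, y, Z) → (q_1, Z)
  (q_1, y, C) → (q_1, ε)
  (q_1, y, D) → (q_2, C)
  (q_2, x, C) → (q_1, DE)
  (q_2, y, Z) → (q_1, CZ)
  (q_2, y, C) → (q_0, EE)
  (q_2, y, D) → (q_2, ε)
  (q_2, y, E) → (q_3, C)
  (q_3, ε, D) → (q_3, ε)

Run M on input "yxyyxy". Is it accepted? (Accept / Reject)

Reject

(q_0, yxyyxy, Z)
  read y, top Z: go to q_2, push CZ → (q_2, xyyxy, CZ)
  read x, top C: go to q_1, push DE → (q_1, yyxy, DEZ)
  read y, top D: go to q_2, push C → (q_2, yxy, CEZ)
  read y, top C: go to q_0, push EE → (q_0, xy, EEEZ)
  ε-move, top E: go to q_1, push ε → (q_1, xy, EEZ)
  read x, top E: go to q_0, push ε → (q_0, y, EZ)
  ε-move, top E: go to q_1, push ε → (q_1, y, Z)
  read y, top Z: go to q_1, push Z → (q_1, ε, Z)
All input consumed; state q_1 ∉ F and no further ε-move applies.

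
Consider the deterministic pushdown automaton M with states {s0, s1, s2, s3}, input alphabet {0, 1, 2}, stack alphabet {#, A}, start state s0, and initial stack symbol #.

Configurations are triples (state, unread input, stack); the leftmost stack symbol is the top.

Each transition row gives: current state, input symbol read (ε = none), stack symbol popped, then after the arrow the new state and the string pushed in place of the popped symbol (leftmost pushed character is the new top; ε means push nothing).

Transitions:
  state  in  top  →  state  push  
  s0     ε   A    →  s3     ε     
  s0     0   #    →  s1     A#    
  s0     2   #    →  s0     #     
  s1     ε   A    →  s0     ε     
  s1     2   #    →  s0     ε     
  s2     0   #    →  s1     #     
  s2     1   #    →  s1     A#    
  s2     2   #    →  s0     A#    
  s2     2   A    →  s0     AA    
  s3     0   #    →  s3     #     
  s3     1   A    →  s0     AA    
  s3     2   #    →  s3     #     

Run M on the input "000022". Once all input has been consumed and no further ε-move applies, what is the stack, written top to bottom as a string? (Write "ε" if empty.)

(s0, 000022, #) ⊢ (s1, 00022, A#) ⊢ (s0, 00022, #) ⊢ (s1, 0022, A#) ⊢ (s0, 0022, #) ⊢ (s1, 022, A#) ⊢ (s0, 022, #) ⊢ (s1, 22, A#) ⊢ (s0, 22, #) ⊢ (s0, 2, #) ⊢ (s0, ε, #)
All input consumed in state s0 with stack #.

#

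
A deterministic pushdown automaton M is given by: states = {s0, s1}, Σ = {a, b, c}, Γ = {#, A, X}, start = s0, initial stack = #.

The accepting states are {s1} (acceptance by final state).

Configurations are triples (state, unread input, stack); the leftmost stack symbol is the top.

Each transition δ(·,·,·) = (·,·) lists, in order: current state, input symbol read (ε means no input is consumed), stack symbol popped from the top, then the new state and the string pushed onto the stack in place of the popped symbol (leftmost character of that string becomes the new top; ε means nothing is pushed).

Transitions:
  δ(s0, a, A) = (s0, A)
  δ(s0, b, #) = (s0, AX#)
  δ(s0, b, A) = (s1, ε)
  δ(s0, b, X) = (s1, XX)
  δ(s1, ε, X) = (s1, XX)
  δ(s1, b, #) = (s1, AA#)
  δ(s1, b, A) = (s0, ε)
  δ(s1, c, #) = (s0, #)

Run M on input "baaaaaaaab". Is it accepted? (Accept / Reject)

(s0, baaaaaaaab, #)
  read b, top #: go to s0, push AX# → (s0, aaaaaaaab, AX#)
  read a, top A: go to s0, push A → (s0, aaaaaaab, AX#)
  read a, top A: go to s0, push A → (s0, aaaaaab, AX#)
  read a, top A: go to s0, push A → (s0, aaaaab, AX#)
  read a, top A: go to s0, push A → (s0, aaaab, AX#)
  read a, top A: go to s0, push A → (s0, aaab, AX#)
  read a, top A: go to s0, push A → (s0, aab, AX#)
  read a, top A: go to s0, push A → (s0, ab, AX#)
  read a, top A: go to s0, push A → (s0, b, AX#)
  read b, top A: go to s1, push ε → (s1, ε, X#)
All input consumed; state s1 ∈ F.

Accept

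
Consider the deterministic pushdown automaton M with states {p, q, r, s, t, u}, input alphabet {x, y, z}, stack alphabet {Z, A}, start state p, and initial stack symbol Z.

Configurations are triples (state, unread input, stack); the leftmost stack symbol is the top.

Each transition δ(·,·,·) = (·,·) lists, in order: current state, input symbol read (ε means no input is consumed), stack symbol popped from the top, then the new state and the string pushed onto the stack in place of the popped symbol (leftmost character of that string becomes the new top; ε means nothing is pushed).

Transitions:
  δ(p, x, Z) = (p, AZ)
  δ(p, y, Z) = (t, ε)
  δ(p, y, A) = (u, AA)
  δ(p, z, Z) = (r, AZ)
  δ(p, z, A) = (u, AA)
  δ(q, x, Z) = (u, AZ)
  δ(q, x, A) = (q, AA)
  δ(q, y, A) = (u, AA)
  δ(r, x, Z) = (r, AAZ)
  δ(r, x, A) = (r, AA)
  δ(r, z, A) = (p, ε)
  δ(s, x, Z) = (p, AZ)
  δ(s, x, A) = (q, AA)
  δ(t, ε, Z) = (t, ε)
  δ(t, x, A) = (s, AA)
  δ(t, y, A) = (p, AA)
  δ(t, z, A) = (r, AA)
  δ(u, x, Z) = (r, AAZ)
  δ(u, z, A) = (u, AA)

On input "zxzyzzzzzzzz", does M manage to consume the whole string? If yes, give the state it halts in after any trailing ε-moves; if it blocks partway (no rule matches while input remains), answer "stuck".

u

(p, zxzyzzzzzzzz, Z)
  read z, top Z: go to r, push AZ → (r, xzyzzzzzzzz, AZ)
  read x, top A: go to r, push AA → (r, zyzzzzzzzz, AAZ)
  read z, top A: go to p, push ε → (p, yzzzzzzzz, AZ)
  read y, top A: go to u, push AA → (u, zzzzzzzz, AAZ)
  read z, top A: go to u, push AA → (u, zzzzzzz, AAAZ)
  read z, top A: go to u, push AA → (u, zzzzzz, AAAAZ)
  read z, top A: go to u, push AA → (u, zzzzz, AAAAAZ)
  read z, top A: go to u, push AA → (u, zzzz, AAAAAAZ)
  read z, top A: go to u, push AA → (u, zzz, AAAAAAAZ)
  read z, top A: go to u, push AA → (u, zz, AAAAAAAAZ)
  read z, top A: go to u, push AA → (u, z, AAAAAAAAAZ)
  read z, top A: go to u, push AA → (u, ε, AAAAAAAAAAZ)
All input consumed; M is in state u.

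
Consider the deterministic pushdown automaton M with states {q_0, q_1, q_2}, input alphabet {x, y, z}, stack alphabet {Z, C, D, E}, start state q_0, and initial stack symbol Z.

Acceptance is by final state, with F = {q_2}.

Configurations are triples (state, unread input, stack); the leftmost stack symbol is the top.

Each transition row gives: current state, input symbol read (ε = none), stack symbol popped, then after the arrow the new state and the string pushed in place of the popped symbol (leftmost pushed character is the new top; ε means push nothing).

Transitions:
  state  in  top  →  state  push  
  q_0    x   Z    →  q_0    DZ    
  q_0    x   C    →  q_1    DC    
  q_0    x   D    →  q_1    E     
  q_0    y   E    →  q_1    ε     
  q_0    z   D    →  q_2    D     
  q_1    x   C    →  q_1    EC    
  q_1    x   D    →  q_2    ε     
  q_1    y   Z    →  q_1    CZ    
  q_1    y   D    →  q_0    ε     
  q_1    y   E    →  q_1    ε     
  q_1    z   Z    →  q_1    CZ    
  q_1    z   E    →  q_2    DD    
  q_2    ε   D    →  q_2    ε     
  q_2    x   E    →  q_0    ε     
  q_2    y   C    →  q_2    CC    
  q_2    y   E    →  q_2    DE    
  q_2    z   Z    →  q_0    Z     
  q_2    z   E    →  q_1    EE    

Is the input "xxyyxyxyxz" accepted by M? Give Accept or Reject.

(q_0, xxyyxyxyxz, Z)
  read x, top Z: go to q_0, push DZ → (q_0, xyyxyxyxz, DZ)
  read x, top D: go to q_1, push E → (q_1, yyxyxyxz, EZ)
  read y, top E: go to q_1, push ε → (q_1, yxyxyxz, Z)
  read y, top Z: go to q_1, push CZ → (q_1, xyxyxz, CZ)
  read x, top C: go to q_1, push EC → (q_1, yxyxz, ECZ)
  read y, top E: go to q_1, push ε → (q_1, xyxz, CZ)
  read x, top C: go to q_1, push EC → (q_1, yxz, ECZ)
  read y, top E: go to q_1, push ε → (q_1, xz, CZ)
  read x, top C: go to q_1, push EC → (q_1, z, ECZ)
  read z, top E: go to q_2, push DD → (q_2, ε, DDCZ)
All input consumed; state q_2 ∈ F.

Accept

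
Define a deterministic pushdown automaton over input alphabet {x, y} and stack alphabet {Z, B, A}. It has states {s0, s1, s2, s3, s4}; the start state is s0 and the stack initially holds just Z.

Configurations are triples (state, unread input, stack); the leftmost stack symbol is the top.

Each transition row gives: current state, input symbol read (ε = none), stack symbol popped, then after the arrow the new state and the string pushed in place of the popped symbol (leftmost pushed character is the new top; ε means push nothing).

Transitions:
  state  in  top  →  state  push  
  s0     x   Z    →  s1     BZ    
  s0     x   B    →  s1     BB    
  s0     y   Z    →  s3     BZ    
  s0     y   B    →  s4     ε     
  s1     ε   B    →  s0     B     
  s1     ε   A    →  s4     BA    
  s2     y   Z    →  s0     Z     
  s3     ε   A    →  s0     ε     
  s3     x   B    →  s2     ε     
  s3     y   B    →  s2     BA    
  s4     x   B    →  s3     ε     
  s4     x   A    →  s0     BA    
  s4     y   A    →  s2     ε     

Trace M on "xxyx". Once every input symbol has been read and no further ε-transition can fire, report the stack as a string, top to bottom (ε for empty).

(s0, xxyx, Z)
  read x, top Z: go to s1, push BZ → (s1, xyx, BZ)
  ε-move, top B: go to s0, push B → (s0, xyx, BZ)
  read x, top B: go to s1, push BB → (s1, yx, BBZ)
  ε-move, top B: go to s0, push B → (s0, yx, BBZ)
  read y, top B: go to s4, push ε → (s4, x, BZ)
  read x, top B: go to s3, push ε → (s3, ε, Z)
All input consumed in state s3 with stack Z.

Z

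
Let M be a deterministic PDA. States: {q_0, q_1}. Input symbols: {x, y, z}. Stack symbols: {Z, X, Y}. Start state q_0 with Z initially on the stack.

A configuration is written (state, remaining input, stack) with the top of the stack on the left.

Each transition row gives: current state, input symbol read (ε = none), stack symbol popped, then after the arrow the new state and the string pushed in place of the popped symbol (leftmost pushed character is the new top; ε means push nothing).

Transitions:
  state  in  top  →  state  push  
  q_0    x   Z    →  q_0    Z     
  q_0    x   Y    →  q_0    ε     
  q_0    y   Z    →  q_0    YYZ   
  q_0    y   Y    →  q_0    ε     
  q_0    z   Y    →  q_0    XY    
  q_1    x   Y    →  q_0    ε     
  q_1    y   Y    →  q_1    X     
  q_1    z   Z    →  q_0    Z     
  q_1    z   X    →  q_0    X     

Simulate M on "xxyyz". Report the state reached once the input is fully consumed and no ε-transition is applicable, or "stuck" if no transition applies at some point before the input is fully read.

q_0

(q_0, xxyyz, Z)
  read x, top Z: go to q_0, push Z → (q_0, xyyz, Z)
  read x, top Z: go to q_0, push Z → (q_0, yyz, Z)
  read y, top Z: go to q_0, push YYZ → (q_0, yz, YYZ)
  read y, top Y: go to q_0, push ε → (q_0, z, YZ)
  read z, top Y: go to q_0, push XY → (q_0, ε, XYZ)
All input consumed; M is in state q_0.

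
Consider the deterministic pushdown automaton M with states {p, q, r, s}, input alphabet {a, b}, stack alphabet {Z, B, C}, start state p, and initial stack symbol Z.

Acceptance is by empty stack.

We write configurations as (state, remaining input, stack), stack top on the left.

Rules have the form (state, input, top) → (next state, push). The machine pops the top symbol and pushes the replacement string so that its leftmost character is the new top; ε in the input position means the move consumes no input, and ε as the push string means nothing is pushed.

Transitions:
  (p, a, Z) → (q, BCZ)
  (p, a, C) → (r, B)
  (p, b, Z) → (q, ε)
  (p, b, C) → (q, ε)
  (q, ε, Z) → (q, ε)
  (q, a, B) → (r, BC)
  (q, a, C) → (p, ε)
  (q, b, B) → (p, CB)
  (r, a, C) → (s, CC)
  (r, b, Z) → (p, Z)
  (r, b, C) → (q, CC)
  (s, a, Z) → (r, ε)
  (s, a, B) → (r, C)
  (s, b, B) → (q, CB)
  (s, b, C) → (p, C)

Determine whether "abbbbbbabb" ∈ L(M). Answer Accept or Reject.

Reject

(p, abbbbbbabb, Z)
  read a, top Z: go to q, push BCZ → (q, bbbbbbabb, BCZ)
  read b, top B: go to p, push CB → (p, bbbbbabb, CBCZ)
  read b, top C: go to q, push ε → (q, bbbbabb, BCZ)
  read b, top B: go to p, push CB → (p, bbbabb, CBCZ)
  read b, top C: go to q, push ε → (q, bbabb, BCZ)
  read b, top B: go to p, push CB → (p, babb, CBCZ)
  read b, top C: go to q, push ε → (q, abb, BCZ)
  read a, top B: go to r, push BC → (r, bb, BCCZ)
No transition applies at (r, bb, BCCZ); input not fully consumed.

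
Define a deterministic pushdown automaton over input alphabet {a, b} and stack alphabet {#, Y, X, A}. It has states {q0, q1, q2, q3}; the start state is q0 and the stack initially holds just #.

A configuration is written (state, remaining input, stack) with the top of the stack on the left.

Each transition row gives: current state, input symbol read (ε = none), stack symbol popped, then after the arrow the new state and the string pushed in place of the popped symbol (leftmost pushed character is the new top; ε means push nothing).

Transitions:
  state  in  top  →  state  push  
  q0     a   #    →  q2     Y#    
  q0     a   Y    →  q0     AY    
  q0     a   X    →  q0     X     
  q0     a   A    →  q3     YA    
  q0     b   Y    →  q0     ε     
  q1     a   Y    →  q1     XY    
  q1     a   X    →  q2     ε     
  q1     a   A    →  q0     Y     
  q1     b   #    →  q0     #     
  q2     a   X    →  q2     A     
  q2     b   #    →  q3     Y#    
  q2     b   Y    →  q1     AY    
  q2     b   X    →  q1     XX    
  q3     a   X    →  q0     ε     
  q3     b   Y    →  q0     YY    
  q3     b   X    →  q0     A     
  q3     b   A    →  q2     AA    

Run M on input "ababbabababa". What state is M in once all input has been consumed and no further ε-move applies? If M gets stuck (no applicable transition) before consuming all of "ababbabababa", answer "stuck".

stuck

(q0, ababbabababa, #)
  read a, top #: go to q2, push Y# → (q2, babbabababa, Y#)
  read b, top Y: go to q1, push AY → (q1, abbabababa, AY#)
  read a, top A: go to q0, push Y → (q0, bbabababa, YY#)
  read b, top Y: go to q0, push ε → (q0, babababa, Y#)
  read b, top Y: go to q0, push ε → (q0, abababa, #)
  read a, top #: go to q2, push Y# → (q2, bababa, Y#)
  read b, top Y: go to q1, push AY → (q1, ababa, AY#)
  read a, top A: go to q0, push Y → (q0, baba, YY#)
  read b, top Y: go to q0, push ε → (q0, aba, Y#)
  read a, top Y: go to q0, push AY → (q0, ba, AY#)
No transition for (q0, b, top A); M blocks with input ba remaining.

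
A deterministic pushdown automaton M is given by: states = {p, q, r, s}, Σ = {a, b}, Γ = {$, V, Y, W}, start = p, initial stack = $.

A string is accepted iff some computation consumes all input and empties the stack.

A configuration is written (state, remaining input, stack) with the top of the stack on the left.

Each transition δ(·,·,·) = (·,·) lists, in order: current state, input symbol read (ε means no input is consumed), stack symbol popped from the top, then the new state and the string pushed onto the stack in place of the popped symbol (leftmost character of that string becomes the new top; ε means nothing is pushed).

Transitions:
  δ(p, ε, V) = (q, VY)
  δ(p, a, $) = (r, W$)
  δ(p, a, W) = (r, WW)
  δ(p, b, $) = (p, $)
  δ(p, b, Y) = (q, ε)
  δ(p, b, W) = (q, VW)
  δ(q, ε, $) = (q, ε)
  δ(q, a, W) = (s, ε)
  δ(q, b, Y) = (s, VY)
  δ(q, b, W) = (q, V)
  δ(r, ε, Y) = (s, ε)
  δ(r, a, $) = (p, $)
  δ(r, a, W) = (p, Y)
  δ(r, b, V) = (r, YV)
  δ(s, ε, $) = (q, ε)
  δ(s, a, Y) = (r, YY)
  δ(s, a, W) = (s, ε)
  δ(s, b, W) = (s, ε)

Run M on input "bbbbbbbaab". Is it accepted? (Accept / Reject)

Accept

(p, bbbbbbbaab, $)
  read b, top $: go to p, push $ → (p, bbbbbbaab, $)
  read b, top $: go to p, push $ → (p, bbbbbaab, $)
  read b, top $: go to p, push $ → (p, bbbbaab, $)
  read b, top $: go to p, push $ → (p, bbbaab, $)
  read b, top $: go to p, push $ → (p, bbaab, $)
  read b, top $: go to p, push $ → (p, baab, $)
  read b, top $: go to p, push $ → (p, aab, $)
  read a, top $: go to r, push W$ → (r, ab, W$)
  read a, top W: go to p, push Y → (p, b, Y$)
  read b, top Y: go to q, push ε → (q, ε, $)
  ε-move, top $: go to q, push ε → (q, ε, ε)
All input consumed and the stack is empty.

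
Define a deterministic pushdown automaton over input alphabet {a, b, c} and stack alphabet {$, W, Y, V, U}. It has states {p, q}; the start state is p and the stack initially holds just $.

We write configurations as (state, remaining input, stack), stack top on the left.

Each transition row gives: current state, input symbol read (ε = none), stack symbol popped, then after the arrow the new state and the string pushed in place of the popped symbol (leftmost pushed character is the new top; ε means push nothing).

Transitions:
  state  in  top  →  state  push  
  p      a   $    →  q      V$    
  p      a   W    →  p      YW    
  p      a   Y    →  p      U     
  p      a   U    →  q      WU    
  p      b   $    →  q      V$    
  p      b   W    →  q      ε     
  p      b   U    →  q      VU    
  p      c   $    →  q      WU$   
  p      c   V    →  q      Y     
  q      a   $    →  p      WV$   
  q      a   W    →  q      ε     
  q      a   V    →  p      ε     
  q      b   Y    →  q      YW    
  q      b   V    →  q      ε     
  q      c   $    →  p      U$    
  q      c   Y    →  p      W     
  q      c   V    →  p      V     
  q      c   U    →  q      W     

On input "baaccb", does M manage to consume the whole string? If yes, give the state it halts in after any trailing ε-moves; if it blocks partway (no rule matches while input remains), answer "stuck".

q

(p, baaccb, $)
  read b, top $: go to q, push V$ → (q, aaccb, V$)
  read a, top V: go to p, push ε → (p, accb, $)
  read a, top $: go to q, push V$ → (q, ccb, V$)
  read c, top V: go to p, push V → (p, cb, V$)
  read c, top V: go to q, push Y → (q, b, Y$)
  read b, top Y: go to q, push YW → (q, ε, YW$)
All input consumed; M is in state q.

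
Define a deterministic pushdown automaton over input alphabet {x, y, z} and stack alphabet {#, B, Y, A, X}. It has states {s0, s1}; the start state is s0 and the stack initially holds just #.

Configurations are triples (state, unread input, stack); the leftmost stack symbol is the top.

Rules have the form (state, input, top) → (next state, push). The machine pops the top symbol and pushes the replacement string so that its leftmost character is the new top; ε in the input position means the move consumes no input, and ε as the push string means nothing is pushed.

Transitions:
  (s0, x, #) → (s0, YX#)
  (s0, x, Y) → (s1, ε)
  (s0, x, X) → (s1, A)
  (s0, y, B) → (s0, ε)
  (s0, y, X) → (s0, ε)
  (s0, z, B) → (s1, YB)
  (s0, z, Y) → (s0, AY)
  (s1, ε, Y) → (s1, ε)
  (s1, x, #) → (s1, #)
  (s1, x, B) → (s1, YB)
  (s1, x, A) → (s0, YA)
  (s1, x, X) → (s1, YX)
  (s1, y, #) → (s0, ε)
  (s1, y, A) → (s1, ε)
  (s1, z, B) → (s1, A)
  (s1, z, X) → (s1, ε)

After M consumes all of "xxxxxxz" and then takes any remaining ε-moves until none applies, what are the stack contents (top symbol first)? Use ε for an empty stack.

(s0, xxxxxxz, #) ⊢ (s0, xxxxxz, YX#) ⊢ (s1, xxxxz, X#) ⊢ (s1, xxxz, YX#) ⊢ (s1, xxxz, X#) ⊢ (s1, xxz, YX#) ⊢ (s1, xxz, X#) ⊢ (s1, xz, YX#) ⊢ (s1, xz, X#) ⊢ (s1, z, YX#) ⊢ (s1, z, X#) ⊢ (s1, ε, #)
All input consumed in state s1 with stack #.

#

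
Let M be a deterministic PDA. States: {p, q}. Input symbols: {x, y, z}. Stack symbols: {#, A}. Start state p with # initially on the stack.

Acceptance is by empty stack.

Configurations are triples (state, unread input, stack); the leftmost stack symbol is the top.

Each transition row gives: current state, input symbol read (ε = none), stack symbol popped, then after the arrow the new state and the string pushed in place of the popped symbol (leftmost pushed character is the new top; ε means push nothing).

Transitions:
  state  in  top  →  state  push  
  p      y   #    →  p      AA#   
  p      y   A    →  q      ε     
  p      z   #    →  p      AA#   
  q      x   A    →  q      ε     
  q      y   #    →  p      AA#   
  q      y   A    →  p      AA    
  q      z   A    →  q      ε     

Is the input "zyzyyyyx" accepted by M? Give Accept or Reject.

(p, zyzyyyyx, #) ⊢ (p, yzyyyyx, AA#) ⊢ (q, zyyyyx, A#) ⊢ (q, yyyyx, #) ⊢ (p, yyyx, AA#) ⊢ (q, yyx, A#) ⊢ (p, yx, AA#) ⊢ (q, x, A#) ⊢ (q, ε, #)
All input consumed; stack is #, not empty, and no further ε-move applies.

Reject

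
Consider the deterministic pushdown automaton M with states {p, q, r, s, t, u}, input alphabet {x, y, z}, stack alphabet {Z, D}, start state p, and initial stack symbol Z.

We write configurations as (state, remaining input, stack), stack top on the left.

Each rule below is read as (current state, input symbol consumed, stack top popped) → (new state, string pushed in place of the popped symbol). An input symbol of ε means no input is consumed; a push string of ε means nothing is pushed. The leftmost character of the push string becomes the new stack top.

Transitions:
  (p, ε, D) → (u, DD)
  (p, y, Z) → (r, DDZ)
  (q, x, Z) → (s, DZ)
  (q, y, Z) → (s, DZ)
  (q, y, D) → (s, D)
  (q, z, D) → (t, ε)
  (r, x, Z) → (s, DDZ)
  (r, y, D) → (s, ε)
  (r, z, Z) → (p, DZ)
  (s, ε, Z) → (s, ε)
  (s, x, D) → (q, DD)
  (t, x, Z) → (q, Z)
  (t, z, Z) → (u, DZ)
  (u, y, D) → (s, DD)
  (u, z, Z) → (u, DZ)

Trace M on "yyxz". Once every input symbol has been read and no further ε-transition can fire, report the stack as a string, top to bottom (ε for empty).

DZ

(p, yyxz, Z)
  read y, top Z: go to r, push DDZ → (r, yxz, DDZ)
  read y, top D: go to s, push ε → (s, xz, DZ)
  read x, top D: go to q, push DD → (q, z, DDZ)
  read z, top D: go to t, push ε → (t, ε, DZ)
All input consumed in state t with stack DZ.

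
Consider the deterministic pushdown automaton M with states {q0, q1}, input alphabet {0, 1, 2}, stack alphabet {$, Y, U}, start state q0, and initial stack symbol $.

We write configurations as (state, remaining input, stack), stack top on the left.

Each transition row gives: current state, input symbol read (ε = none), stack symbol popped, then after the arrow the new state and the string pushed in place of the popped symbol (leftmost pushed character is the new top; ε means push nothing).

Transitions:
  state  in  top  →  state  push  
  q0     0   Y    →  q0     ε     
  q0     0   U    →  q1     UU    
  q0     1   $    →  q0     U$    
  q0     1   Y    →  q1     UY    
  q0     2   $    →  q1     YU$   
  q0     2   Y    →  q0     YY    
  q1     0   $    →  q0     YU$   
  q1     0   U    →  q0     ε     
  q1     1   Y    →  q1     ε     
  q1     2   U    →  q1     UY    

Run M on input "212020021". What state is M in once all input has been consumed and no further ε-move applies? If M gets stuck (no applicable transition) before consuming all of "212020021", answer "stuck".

q1

(q0, 212020021, $) ⊢ (q1, 12020021, YU$) ⊢ (q1, 2020021, U$) ⊢ (q1, 020021, UY$) ⊢ (q0, 20021, Y$) ⊢ (q0, 0021, YY$) ⊢ (q0, 021, Y$) ⊢ (q0, 21, $) ⊢ (q1, 1, YU$) ⊢ (q1, ε, U$)
All input consumed; M is in state q1.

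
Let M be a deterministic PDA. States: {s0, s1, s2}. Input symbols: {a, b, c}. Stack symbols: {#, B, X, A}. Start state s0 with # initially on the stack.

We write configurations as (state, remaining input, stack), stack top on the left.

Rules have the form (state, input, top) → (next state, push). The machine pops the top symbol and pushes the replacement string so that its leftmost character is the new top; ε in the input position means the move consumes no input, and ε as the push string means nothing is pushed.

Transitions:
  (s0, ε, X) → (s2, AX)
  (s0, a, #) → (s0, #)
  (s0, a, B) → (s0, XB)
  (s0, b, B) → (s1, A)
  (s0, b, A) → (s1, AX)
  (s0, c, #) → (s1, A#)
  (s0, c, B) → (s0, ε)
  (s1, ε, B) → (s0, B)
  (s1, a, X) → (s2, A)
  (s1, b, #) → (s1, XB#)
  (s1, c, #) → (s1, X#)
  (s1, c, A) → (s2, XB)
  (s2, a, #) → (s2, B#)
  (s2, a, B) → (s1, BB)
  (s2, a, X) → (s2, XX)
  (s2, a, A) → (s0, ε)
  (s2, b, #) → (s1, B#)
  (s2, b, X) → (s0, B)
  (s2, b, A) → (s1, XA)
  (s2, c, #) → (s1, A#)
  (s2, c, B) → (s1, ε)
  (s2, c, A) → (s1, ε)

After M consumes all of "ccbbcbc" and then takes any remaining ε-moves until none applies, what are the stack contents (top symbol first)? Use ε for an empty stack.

(s0, ccbbcbc, #)
  read c, top #: go to s1, push A# → (s1, cbbcbc, A#)
  read c, top A: go to s2, push XB → (s2, bbcbc, XB#)
  read b, top X: go to s0, push B → (s0, bcbc, BB#)
  read b, top B: go to s1, push A → (s1, cbc, AB#)
  read c, top A: go to s2, push XB → (s2, bc, XBB#)
  read b, top X: go to s0, push B → (s0, c, BBB#)
  read c, top B: go to s0, push ε → (s0, ε, BB#)
All input consumed in state s0 with stack BB#.

BB#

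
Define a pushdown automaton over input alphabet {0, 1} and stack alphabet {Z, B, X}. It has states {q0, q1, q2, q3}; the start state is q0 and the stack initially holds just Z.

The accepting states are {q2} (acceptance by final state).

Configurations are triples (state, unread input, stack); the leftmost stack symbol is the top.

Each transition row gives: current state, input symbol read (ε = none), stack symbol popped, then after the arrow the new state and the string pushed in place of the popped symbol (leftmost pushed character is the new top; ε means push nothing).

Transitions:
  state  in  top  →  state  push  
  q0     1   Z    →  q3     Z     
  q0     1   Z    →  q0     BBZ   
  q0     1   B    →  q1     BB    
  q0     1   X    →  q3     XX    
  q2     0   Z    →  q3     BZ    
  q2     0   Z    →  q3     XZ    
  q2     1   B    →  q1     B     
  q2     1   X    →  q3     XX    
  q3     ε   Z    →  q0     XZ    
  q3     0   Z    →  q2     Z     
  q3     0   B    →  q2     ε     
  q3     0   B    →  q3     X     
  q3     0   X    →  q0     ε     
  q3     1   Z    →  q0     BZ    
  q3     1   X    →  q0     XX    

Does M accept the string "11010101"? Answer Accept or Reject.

No computation consumes all input and reaches a final state.

Reject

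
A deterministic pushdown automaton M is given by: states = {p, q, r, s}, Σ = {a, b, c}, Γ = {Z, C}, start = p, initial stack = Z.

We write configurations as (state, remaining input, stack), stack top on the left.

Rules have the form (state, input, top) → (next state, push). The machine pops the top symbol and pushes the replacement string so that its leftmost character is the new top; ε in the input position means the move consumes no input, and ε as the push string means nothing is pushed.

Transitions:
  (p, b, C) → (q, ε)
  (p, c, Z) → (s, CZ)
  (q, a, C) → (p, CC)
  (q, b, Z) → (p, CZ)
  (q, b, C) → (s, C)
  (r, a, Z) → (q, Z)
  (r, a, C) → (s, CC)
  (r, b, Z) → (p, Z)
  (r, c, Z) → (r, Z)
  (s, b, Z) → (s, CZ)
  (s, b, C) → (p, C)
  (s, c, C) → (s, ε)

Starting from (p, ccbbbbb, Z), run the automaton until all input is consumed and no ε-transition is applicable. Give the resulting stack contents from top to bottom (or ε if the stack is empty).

(p, ccbbbbb, Z)
  read c, top Z: go to s, push CZ → (s, cbbbbb, CZ)
  read c, top C: go to s, push ε → (s, bbbbb, Z)
  read b, top Z: go to s, push CZ → (s, bbbb, CZ)
  read b, top C: go to p, push C → (p, bbb, CZ)
  read b, top C: go to q, push ε → (q, bb, Z)
  read b, top Z: go to p, push CZ → (p, b, CZ)
  read b, top C: go to q, push ε → (q, ε, Z)
All input consumed in state q with stack Z.

Z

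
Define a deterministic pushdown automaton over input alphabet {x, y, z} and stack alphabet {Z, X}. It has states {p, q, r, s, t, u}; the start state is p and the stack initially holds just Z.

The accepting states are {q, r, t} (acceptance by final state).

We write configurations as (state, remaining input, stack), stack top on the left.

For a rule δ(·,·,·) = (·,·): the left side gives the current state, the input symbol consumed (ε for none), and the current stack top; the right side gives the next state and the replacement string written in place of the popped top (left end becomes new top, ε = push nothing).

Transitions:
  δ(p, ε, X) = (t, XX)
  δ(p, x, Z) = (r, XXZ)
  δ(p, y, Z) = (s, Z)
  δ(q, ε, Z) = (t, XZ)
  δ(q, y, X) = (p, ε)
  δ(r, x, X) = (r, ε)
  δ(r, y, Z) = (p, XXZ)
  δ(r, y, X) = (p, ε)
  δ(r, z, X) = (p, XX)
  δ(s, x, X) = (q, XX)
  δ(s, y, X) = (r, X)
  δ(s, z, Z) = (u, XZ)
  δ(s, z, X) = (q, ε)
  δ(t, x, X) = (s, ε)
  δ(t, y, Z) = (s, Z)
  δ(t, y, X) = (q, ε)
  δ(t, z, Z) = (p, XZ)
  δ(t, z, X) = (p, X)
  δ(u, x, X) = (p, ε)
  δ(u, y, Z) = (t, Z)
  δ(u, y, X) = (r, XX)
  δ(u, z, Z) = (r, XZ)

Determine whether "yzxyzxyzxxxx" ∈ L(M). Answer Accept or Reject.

Accept

(p, yzxyzxyzxxxx, Z)
  read y, top Z: go to s, push Z → (s, zxyzxyzxxxx, Z)
  read z, top Z: go to u, push XZ → (u, xyzxyzxxxx, XZ)
  read x, top X: go to p, push ε → (p, yzxyzxxxx, Z)
  read y, top Z: go to s, push Z → (s, zxyzxxxx, Z)
  read z, top Z: go to u, push XZ → (u, xyzxxxx, XZ)
  read x, top X: go to p, push ε → (p, yzxxxx, Z)
  read y, top Z: go to s, push Z → (s, zxxxx, Z)
  read z, top Z: go to u, push XZ → (u, xxxx, XZ)
  read x, top X: go to p, push ε → (p, xxx, Z)
  read x, top Z: go to r, push XXZ → (r, xx, XXZ)
  read x, top X: go to r, push ε → (r, x, XZ)
  read x, top X: go to r, push ε → (r, ε, Z)
All input consumed; state r ∈ F.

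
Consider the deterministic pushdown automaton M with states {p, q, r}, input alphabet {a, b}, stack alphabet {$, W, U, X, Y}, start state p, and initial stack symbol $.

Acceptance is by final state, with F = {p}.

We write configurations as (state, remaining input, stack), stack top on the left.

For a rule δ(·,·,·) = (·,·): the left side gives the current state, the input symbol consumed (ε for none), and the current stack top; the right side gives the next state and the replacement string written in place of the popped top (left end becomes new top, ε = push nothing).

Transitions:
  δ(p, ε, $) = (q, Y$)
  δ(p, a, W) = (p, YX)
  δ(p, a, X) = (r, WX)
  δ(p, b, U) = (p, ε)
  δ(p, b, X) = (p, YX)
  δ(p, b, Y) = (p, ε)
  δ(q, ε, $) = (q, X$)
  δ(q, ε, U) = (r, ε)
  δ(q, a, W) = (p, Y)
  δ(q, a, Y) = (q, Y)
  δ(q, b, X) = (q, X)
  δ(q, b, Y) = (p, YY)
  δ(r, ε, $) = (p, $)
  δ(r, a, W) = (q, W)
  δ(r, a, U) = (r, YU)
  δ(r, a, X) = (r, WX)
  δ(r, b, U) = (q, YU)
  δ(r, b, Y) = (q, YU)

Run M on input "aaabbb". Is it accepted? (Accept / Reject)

(p, aaabbb, $)
  ε-move, top $: go to q, push Y$ → (q, aaabbb, Y$)
  read a, top Y: go to q, push Y → (q, aabbb, Y$)
  read a, top Y: go to q, push Y → (q, abbb, Y$)
  read a, top Y: go to q, push Y → (q, bbb, Y$)
  read b, top Y: go to p, push YY → (p, bb, YY$)
  read b, top Y: go to p, push ε → (p, b, Y$)
  read b, top Y: go to p, push ε → (p, ε, $)
All input consumed; state p ∈ F.

Accept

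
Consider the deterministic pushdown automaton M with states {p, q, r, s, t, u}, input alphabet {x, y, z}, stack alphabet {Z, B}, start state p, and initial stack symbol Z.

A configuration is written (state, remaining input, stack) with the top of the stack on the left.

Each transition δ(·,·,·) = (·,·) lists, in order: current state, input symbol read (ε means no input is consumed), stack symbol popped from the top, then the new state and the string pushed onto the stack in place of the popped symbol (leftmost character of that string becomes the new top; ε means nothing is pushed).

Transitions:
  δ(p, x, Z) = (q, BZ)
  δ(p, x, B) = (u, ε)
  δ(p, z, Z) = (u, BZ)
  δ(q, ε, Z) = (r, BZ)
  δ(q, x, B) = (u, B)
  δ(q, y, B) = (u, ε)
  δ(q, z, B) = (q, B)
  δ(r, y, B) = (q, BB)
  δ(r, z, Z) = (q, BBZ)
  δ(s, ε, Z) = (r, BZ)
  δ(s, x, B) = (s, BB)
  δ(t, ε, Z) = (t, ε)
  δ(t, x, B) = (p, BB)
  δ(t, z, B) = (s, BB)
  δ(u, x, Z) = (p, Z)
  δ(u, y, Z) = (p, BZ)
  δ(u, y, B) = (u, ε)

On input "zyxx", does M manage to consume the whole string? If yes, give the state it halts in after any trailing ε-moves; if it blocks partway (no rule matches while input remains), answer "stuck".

q

(p, zyxx, Z) ⊢ (u, yxx, BZ) ⊢ (u, xx, Z) ⊢ (p, x, Z) ⊢ (q, ε, BZ)
All input consumed; M is in state q.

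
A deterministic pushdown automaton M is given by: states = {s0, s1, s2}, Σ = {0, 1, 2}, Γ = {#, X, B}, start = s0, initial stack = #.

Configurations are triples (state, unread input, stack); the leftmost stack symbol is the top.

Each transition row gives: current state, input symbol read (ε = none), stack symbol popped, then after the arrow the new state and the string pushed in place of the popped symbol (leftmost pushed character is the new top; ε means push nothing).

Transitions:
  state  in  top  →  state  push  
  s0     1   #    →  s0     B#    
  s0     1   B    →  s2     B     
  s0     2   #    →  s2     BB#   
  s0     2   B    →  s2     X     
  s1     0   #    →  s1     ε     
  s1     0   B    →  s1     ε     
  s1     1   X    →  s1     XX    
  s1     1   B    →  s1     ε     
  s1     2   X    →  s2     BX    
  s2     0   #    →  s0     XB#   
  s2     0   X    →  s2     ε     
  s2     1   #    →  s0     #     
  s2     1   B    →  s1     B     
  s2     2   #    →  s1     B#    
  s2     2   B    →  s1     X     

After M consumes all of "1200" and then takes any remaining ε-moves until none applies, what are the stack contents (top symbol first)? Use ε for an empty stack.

XB#

(s0, 1200, #)
  read 1, top #: go to s0, push B# → (s0, 200, B#)
  read 2, top B: go to s2, push X → (s2, 00, X#)
  read 0, top X: go to s2, push ε → (s2, 0, #)
  read 0, top #: go to s0, push XB# → (s0, ε, XB#)
All input consumed in state s0 with stack XB#.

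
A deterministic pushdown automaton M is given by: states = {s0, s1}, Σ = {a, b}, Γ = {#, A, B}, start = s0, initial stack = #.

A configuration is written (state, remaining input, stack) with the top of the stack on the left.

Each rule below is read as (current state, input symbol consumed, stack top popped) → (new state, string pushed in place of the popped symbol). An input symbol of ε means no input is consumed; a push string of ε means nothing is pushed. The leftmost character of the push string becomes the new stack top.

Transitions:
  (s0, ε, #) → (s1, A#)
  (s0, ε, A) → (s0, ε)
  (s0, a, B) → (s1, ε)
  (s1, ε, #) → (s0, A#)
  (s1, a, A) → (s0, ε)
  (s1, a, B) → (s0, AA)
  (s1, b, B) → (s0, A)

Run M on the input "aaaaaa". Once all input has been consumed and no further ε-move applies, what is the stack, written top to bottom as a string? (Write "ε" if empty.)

A#

(s0, aaaaaa, #) ⊢ (s1, aaaaaa, A#) ⊢ (s0, aaaaa, #) ⊢ (s1, aaaaa, A#) ⊢ (s0, aaaa, #) ⊢ (s1, aaaa, A#) ⊢ (s0, aaa, #) ⊢ (s1, aaa, A#) ⊢ (s0, aa, #) ⊢ (s1, aa, A#) ⊢ (s0, a, #) ⊢ (s1, a, A#) ⊢ (s0, ε, #) ⊢ (s1, ε, A#)
All input consumed in state s1 with stack A#.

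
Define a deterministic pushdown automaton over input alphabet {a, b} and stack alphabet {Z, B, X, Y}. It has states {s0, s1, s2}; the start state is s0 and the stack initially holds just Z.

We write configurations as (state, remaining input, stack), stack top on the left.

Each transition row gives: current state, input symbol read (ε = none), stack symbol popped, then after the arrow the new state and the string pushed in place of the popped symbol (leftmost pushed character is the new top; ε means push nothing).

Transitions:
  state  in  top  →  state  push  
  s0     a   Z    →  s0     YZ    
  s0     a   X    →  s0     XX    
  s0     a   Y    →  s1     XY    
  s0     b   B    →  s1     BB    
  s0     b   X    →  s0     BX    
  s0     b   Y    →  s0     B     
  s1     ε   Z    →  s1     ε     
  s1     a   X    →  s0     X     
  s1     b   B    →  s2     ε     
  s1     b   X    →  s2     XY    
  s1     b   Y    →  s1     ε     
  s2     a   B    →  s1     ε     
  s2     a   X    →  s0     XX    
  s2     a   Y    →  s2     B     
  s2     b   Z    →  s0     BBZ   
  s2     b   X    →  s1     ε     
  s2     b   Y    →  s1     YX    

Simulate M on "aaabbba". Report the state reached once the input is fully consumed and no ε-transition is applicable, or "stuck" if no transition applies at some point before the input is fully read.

(s0, aaabbba, Z) ⊢ (s0, aabbba, YZ) ⊢ (s1, abbba, XYZ) ⊢ (s0, bbba, XYZ) ⊢ (s0, bba, BXYZ) ⊢ (s1, ba, BBXYZ) ⊢ (s2, a, BXYZ) ⊢ (s1, ε, XYZ)
All input consumed; M is in state s1.

s1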